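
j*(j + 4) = j^2 + 4*j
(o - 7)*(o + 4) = o^2 - 3*o - 28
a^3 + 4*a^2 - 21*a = a*(a - 3)*(a + 7)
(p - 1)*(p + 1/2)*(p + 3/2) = p^3 + p^2 - 5*p/4 - 3/4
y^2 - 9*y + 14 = (y - 7)*(y - 2)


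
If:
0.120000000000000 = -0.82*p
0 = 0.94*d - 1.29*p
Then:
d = -0.20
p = -0.15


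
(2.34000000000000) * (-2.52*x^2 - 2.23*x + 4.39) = -5.8968*x^2 - 5.2182*x + 10.2726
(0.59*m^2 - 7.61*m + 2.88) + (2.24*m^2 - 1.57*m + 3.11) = 2.83*m^2 - 9.18*m + 5.99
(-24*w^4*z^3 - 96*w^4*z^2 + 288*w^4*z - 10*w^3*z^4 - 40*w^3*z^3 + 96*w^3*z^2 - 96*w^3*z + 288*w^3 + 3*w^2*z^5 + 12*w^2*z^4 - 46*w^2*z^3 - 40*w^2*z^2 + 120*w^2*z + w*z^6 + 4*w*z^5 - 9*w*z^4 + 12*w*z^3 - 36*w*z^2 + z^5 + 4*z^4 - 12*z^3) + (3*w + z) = -24*w^4*z^3 - 96*w^4*z^2 + 288*w^4*z - 10*w^3*z^4 - 40*w^3*z^3 + 96*w^3*z^2 - 96*w^3*z + 288*w^3 + 3*w^2*z^5 + 12*w^2*z^4 - 46*w^2*z^3 - 40*w^2*z^2 + 120*w^2*z + w*z^6 + 4*w*z^5 - 9*w*z^4 + 12*w*z^3 - 36*w*z^2 + 3*w + z^5 + 4*z^4 - 12*z^3 + z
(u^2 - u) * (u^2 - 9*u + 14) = u^4 - 10*u^3 + 23*u^2 - 14*u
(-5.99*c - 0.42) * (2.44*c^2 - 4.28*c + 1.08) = -14.6156*c^3 + 24.6124*c^2 - 4.6716*c - 0.4536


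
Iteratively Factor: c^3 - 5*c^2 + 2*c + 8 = (c - 2)*(c^2 - 3*c - 4) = (c - 4)*(c - 2)*(c + 1)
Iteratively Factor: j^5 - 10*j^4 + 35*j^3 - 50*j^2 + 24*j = (j - 4)*(j^4 - 6*j^3 + 11*j^2 - 6*j) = j*(j - 4)*(j^3 - 6*j^2 + 11*j - 6) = j*(j - 4)*(j - 2)*(j^2 - 4*j + 3) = j*(j - 4)*(j - 3)*(j - 2)*(j - 1)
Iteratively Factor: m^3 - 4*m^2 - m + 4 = (m - 4)*(m^2 - 1) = (m - 4)*(m + 1)*(m - 1)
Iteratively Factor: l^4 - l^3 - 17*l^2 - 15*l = (l + 3)*(l^3 - 4*l^2 - 5*l) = (l + 1)*(l + 3)*(l^2 - 5*l) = l*(l + 1)*(l + 3)*(l - 5)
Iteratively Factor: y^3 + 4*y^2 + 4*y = (y + 2)*(y^2 + 2*y) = y*(y + 2)*(y + 2)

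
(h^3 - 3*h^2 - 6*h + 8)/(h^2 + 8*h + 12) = (h^2 - 5*h + 4)/(h + 6)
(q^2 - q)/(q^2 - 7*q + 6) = q/(q - 6)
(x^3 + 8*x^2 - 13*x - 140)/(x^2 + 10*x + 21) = (x^2 + x - 20)/(x + 3)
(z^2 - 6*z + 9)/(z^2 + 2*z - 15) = (z - 3)/(z + 5)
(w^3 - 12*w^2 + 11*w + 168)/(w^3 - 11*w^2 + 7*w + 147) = (w - 8)/(w - 7)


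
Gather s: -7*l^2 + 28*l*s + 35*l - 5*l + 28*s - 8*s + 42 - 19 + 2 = -7*l^2 + 30*l + s*(28*l + 20) + 25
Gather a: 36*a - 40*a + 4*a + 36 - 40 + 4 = 0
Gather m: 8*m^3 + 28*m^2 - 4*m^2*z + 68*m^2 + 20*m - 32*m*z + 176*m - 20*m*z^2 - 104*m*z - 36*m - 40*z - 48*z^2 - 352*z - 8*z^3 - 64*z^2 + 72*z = 8*m^3 + m^2*(96 - 4*z) + m*(-20*z^2 - 136*z + 160) - 8*z^3 - 112*z^2 - 320*z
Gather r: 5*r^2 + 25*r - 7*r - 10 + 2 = 5*r^2 + 18*r - 8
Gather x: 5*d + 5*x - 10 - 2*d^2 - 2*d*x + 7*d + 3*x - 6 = -2*d^2 + 12*d + x*(8 - 2*d) - 16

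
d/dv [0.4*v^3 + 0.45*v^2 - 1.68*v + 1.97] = 1.2*v^2 + 0.9*v - 1.68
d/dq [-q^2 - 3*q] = -2*q - 3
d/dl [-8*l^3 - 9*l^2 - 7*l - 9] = -24*l^2 - 18*l - 7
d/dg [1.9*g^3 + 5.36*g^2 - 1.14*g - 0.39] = 5.7*g^2 + 10.72*g - 1.14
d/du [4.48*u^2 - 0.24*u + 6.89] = 8.96*u - 0.24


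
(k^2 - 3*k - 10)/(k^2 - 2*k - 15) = (k + 2)/(k + 3)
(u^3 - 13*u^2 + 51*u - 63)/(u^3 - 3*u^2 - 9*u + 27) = (u - 7)/(u + 3)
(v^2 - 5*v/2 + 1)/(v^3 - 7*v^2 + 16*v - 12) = (v - 1/2)/(v^2 - 5*v + 6)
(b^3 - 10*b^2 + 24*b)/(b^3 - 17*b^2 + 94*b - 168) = b/(b - 7)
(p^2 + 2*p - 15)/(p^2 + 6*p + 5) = (p - 3)/(p + 1)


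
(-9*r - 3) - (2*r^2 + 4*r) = -2*r^2 - 13*r - 3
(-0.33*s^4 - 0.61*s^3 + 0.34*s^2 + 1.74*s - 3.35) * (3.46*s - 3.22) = -1.1418*s^5 - 1.048*s^4 + 3.1406*s^3 + 4.9256*s^2 - 17.1938*s + 10.787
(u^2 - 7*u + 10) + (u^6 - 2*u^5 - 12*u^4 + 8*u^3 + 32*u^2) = u^6 - 2*u^5 - 12*u^4 + 8*u^3 + 33*u^2 - 7*u + 10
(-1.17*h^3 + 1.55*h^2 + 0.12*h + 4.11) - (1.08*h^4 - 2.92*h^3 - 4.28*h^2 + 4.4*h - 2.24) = -1.08*h^4 + 1.75*h^3 + 5.83*h^2 - 4.28*h + 6.35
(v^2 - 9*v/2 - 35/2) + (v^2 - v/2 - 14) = 2*v^2 - 5*v - 63/2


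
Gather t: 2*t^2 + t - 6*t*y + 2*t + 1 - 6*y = 2*t^2 + t*(3 - 6*y) - 6*y + 1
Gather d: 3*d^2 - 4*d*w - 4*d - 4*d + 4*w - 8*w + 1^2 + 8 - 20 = 3*d^2 + d*(-4*w - 8) - 4*w - 11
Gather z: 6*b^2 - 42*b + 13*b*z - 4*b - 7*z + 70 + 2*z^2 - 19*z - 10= 6*b^2 - 46*b + 2*z^2 + z*(13*b - 26) + 60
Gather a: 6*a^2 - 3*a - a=6*a^2 - 4*a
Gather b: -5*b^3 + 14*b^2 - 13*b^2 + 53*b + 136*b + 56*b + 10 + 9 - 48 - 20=-5*b^3 + b^2 + 245*b - 49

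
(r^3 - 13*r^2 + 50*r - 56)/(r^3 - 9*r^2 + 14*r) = (r - 4)/r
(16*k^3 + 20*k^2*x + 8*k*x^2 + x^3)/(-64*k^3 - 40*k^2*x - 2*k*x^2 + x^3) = (2*k + x)/(-8*k + x)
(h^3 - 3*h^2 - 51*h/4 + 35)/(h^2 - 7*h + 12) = (h^2 + h - 35/4)/(h - 3)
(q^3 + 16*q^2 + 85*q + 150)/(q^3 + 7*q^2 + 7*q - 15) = (q^2 + 11*q + 30)/(q^2 + 2*q - 3)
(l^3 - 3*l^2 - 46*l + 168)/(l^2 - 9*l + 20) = (l^2 + l - 42)/(l - 5)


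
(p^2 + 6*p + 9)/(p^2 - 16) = (p^2 + 6*p + 9)/(p^2 - 16)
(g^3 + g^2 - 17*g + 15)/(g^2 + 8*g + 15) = (g^2 - 4*g + 3)/(g + 3)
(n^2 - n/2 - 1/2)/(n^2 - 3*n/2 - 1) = (n - 1)/(n - 2)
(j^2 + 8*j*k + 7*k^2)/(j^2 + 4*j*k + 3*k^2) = (j + 7*k)/(j + 3*k)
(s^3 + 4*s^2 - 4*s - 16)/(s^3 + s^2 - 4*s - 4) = (s + 4)/(s + 1)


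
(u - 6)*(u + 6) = u^2 - 36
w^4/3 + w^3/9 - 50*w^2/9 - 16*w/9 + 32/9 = (w/3 + 1/3)*(w - 4)*(w - 2/3)*(w + 4)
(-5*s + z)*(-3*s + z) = 15*s^2 - 8*s*z + z^2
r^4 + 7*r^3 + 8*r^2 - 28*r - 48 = (r - 2)*(r + 2)*(r + 3)*(r + 4)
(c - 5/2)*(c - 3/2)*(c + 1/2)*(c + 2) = c^4 - 3*c^3/2 - 21*c^2/4 + 43*c/8 + 15/4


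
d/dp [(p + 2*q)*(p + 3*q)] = 2*p + 5*q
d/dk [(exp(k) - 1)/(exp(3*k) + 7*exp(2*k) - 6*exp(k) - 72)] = ((1 - exp(k))*(3*exp(2*k) + 14*exp(k) - 6) + exp(3*k) + 7*exp(2*k) - 6*exp(k) - 72)*exp(k)/(exp(3*k) + 7*exp(2*k) - 6*exp(k) - 72)^2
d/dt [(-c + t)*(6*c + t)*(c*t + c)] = c*(-6*c^2 + 10*c*t + 5*c + 3*t^2 + 2*t)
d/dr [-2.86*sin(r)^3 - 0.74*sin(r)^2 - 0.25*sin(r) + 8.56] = (-1.48*sin(r) + 4.29*cos(2*r) - 4.54)*cos(r)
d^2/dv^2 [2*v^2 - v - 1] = 4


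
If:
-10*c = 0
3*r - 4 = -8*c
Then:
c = 0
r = 4/3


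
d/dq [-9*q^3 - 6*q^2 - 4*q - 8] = -27*q^2 - 12*q - 4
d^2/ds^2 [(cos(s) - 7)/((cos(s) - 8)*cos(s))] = (20*sin(s)^4/cos(s)^3 + sin(s)^2 - 167 + 446/cos(s) + 336/cos(s)^2 - 916/cos(s)^3)/(cos(s) - 8)^3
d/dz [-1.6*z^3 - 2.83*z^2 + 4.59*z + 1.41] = -4.8*z^2 - 5.66*z + 4.59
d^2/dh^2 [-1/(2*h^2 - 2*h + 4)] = (h^2 - h - (2*h - 1)^2 + 2)/(h^2 - h + 2)^3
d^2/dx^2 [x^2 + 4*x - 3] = 2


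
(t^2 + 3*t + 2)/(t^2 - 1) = (t + 2)/(t - 1)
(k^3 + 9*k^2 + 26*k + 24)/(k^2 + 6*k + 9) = (k^2 + 6*k + 8)/(k + 3)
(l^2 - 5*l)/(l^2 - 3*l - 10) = l/(l + 2)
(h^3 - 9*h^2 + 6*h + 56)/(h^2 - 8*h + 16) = (h^2 - 5*h - 14)/(h - 4)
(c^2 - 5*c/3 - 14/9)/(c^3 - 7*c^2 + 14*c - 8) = (9*c^2 - 15*c - 14)/(9*(c^3 - 7*c^2 + 14*c - 8))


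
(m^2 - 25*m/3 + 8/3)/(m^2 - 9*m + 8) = (m - 1/3)/(m - 1)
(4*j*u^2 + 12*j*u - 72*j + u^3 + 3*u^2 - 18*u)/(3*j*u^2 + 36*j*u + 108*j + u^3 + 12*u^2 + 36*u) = (4*j*u - 12*j + u^2 - 3*u)/(3*j*u + 18*j + u^2 + 6*u)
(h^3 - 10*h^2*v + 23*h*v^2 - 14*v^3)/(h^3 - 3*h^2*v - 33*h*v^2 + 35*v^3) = (h - 2*v)/(h + 5*v)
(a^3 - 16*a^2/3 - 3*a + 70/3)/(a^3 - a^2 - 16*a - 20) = (a - 7/3)/(a + 2)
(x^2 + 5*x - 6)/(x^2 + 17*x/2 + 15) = 2*(x - 1)/(2*x + 5)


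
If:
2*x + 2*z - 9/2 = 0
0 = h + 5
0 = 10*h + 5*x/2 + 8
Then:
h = -5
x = 84/5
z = -291/20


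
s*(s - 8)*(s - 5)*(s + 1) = s^4 - 12*s^3 + 27*s^2 + 40*s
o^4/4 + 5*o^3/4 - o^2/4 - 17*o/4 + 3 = (o/4 + 1)*(o - 1)^2*(o + 3)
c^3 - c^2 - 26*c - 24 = (c - 6)*(c + 1)*(c + 4)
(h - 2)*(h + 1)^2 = h^3 - 3*h - 2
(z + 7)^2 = z^2 + 14*z + 49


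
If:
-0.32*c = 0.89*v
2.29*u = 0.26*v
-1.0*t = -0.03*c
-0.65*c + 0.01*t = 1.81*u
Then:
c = 0.00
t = 0.00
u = 0.00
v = 0.00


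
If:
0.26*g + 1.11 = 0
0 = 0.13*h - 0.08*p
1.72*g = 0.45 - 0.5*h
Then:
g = -4.27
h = 15.59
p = 25.33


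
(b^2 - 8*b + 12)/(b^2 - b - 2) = (b - 6)/(b + 1)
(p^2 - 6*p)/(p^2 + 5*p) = (p - 6)/(p + 5)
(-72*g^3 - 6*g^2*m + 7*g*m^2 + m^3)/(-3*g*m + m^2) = 24*g^2/m + 10*g + m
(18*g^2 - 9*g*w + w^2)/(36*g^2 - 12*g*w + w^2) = (-3*g + w)/(-6*g + w)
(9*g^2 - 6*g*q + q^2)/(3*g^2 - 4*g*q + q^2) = (-3*g + q)/(-g + q)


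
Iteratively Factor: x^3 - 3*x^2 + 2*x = (x - 2)*(x^2 - x) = (x - 2)*(x - 1)*(x)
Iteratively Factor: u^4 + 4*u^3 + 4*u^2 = (u + 2)*(u^3 + 2*u^2) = u*(u + 2)*(u^2 + 2*u) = u*(u + 2)^2*(u)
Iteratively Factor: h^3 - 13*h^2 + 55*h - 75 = (h - 3)*(h^2 - 10*h + 25) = (h - 5)*(h - 3)*(h - 5)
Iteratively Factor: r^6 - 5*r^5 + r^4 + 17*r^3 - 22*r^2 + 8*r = (r + 2)*(r^5 - 7*r^4 + 15*r^3 - 13*r^2 + 4*r) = r*(r + 2)*(r^4 - 7*r^3 + 15*r^2 - 13*r + 4) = r*(r - 1)*(r + 2)*(r^3 - 6*r^2 + 9*r - 4) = r*(r - 1)^2*(r + 2)*(r^2 - 5*r + 4) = r*(r - 1)^3*(r + 2)*(r - 4)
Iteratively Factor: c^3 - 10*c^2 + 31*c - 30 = (c - 2)*(c^2 - 8*c + 15) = (c - 3)*(c - 2)*(c - 5)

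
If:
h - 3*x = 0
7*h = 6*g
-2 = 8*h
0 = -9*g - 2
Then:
No Solution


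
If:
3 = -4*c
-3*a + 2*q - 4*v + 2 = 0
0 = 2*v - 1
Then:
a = 2*q/3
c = -3/4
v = 1/2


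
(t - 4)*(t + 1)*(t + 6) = t^3 + 3*t^2 - 22*t - 24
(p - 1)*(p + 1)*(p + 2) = p^3 + 2*p^2 - p - 2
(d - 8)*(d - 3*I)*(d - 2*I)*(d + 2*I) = d^4 - 8*d^3 - 3*I*d^3 + 4*d^2 + 24*I*d^2 - 32*d - 12*I*d + 96*I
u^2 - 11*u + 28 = (u - 7)*(u - 4)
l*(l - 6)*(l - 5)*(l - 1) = l^4 - 12*l^3 + 41*l^2 - 30*l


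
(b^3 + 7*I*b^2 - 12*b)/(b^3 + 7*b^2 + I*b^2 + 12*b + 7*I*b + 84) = b*(b + 3*I)/(b^2 + b*(7 - 3*I) - 21*I)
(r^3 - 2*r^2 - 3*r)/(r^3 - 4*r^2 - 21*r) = (-r^2 + 2*r + 3)/(-r^2 + 4*r + 21)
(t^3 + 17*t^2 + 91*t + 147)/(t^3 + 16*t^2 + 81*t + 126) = (t + 7)/(t + 6)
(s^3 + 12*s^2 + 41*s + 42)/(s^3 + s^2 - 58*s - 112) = (s + 3)/(s - 8)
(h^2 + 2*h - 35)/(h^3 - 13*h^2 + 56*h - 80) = (h + 7)/(h^2 - 8*h + 16)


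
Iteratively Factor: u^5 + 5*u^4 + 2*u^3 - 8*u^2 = (u - 1)*(u^4 + 6*u^3 + 8*u^2) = u*(u - 1)*(u^3 + 6*u^2 + 8*u) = u^2*(u - 1)*(u^2 + 6*u + 8) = u^2*(u - 1)*(u + 2)*(u + 4)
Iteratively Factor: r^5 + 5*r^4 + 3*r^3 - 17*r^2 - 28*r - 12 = (r + 2)*(r^4 + 3*r^3 - 3*r^2 - 11*r - 6) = (r - 2)*(r + 2)*(r^3 + 5*r^2 + 7*r + 3) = (r - 2)*(r + 1)*(r + 2)*(r^2 + 4*r + 3) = (r - 2)*(r + 1)^2*(r + 2)*(r + 3)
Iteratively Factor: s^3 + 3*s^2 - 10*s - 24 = (s + 2)*(s^2 + s - 12) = (s - 3)*(s + 2)*(s + 4)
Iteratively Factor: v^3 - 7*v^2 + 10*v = (v - 2)*(v^2 - 5*v) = (v - 5)*(v - 2)*(v)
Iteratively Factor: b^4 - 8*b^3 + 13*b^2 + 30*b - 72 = (b - 3)*(b^3 - 5*b^2 - 2*b + 24) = (b - 3)*(b + 2)*(b^2 - 7*b + 12) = (b - 4)*(b - 3)*(b + 2)*(b - 3)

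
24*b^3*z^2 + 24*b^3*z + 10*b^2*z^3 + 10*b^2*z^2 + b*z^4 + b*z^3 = z*(4*b + z)*(6*b + z)*(b*z + b)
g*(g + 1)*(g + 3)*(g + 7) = g^4 + 11*g^3 + 31*g^2 + 21*g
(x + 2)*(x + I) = x^2 + 2*x + I*x + 2*I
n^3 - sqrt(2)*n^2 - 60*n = n*(n - 6*sqrt(2))*(n + 5*sqrt(2))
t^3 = t^3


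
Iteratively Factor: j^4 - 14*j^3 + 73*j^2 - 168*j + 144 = (j - 4)*(j^3 - 10*j^2 + 33*j - 36) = (j - 4)*(j - 3)*(j^2 - 7*j + 12) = (j - 4)^2*(j - 3)*(j - 3)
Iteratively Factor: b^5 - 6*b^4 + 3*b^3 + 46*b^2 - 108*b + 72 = (b - 2)*(b^4 - 4*b^3 - 5*b^2 + 36*b - 36) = (b - 3)*(b - 2)*(b^3 - b^2 - 8*b + 12) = (b - 3)*(b - 2)*(b + 3)*(b^2 - 4*b + 4) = (b - 3)*(b - 2)^2*(b + 3)*(b - 2)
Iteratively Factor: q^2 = (q)*(q)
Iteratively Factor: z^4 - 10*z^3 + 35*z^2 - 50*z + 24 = (z - 3)*(z^3 - 7*z^2 + 14*z - 8) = (z - 3)*(z - 2)*(z^2 - 5*z + 4) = (z - 4)*(z - 3)*(z - 2)*(z - 1)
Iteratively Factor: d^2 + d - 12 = (d + 4)*(d - 3)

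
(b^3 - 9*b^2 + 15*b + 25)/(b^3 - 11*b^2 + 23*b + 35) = (b - 5)/(b - 7)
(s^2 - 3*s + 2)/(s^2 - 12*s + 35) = (s^2 - 3*s + 2)/(s^2 - 12*s + 35)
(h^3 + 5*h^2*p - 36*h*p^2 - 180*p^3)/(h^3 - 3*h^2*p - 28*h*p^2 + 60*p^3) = (-h - 6*p)/(-h + 2*p)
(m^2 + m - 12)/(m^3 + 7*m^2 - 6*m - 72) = 1/(m + 6)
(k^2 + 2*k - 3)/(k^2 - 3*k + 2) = (k + 3)/(k - 2)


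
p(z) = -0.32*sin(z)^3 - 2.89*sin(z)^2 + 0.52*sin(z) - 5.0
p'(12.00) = 2.82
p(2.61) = -5.52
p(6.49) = -5.02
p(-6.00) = -5.09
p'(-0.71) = 2.94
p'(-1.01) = 2.51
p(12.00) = -6.06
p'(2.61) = 2.29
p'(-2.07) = -2.32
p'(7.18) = -2.86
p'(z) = -0.96*sin(z)^2*cos(z) - 5.78*sin(z)*cos(z) + 0.52*cos(z)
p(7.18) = -6.51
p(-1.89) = -7.83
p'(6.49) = -0.69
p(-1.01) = -7.32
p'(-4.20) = 2.57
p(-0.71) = -6.48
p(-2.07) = -7.47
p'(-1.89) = -1.61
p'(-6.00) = -1.12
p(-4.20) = -6.95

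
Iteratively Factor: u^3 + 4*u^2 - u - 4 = (u - 1)*(u^2 + 5*u + 4) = (u - 1)*(u + 4)*(u + 1)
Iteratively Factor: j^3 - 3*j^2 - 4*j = (j + 1)*(j^2 - 4*j) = j*(j + 1)*(j - 4)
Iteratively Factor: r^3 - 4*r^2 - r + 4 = (r - 4)*(r^2 - 1) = (r - 4)*(r + 1)*(r - 1)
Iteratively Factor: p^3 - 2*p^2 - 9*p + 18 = (p - 2)*(p^2 - 9) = (p - 3)*(p - 2)*(p + 3)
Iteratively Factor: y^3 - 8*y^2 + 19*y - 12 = (y - 1)*(y^2 - 7*y + 12) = (y - 4)*(y - 1)*(y - 3)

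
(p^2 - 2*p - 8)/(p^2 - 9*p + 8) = (p^2 - 2*p - 8)/(p^2 - 9*p + 8)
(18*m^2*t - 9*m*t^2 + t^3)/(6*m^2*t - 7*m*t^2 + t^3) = (-3*m + t)/(-m + t)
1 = 1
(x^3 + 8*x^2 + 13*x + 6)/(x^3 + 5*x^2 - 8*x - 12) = (x + 1)/(x - 2)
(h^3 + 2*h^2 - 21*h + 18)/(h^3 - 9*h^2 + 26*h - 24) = (h^2 + 5*h - 6)/(h^2 - 6*h + 8)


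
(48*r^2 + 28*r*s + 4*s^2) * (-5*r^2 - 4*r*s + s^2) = -240*r^4 - 332*r^3*s - 84*r^2*s^2 + 12*r*s^3 + 4*s^4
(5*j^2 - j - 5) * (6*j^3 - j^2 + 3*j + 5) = 30*j^5 - 11*j^4 - 14*j^3 + 27*j^2 - 20*j - 25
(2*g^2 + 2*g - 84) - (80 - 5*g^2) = 7*g^2 + 2*g - 164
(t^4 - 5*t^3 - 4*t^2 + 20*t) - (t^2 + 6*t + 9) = t^4 - 5*t^3 - 5*t^2 + 14*t - 9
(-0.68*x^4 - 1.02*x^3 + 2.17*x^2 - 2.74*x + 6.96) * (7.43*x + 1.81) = -5.0524*x^5 - 8.8094*x^4 + 14.2769*x^3 - 16.4305*x^2 + 46.7534*x + 12.5976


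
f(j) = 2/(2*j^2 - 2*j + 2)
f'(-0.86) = 0.40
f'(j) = 2*(2 - 4*j)/(2*j^2 - 2*j + 2)^2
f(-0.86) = 0.38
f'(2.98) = -0.10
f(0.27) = 1.25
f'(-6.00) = 0.01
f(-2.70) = 0.09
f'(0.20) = 0.85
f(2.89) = 0.15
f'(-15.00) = 0.00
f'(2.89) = -0.11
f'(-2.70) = 0.05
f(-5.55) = 0.03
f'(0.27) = 0.71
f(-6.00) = 0.02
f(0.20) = 1.19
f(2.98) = 0.14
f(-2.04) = 0.14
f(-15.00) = 0.00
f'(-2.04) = 0.10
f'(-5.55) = 0.01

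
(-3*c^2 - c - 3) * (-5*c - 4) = 15*c^3 + 17*c^2 + 19*c + 12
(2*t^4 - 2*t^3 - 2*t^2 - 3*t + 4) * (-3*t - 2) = -6*t^5 + 2*t^4 + 10*t^3 + 13*t^2 - 6*t - 8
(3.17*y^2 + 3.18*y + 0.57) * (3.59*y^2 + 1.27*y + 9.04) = 11.3803*y^4 + 15.4421*y^3 + 34.7417*y^2 + 29.4711*y + 5.1528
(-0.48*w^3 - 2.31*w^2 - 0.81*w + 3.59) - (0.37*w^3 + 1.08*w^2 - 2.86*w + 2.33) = -0.85*w^3 - 3.39*w^2 + 2.05*w + 1.26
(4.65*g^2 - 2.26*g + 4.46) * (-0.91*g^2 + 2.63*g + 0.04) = -4.2315*g^4 + 14.2861*g^3 - 9.8164*g^2 + 11.6394*g + 0.1784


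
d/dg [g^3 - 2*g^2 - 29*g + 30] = 3*g^2 - 4*g - 29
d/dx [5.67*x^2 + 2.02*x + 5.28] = 11.34*x + 2.02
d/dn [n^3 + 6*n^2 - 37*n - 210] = 3*n^2 + 12*n - 37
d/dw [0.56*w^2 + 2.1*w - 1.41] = 1.12*w + 2.1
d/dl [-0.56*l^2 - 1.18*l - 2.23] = -1.12*l - 1.18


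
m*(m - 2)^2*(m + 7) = m^4 + 3*m^3 - 24*m^2 + 28*m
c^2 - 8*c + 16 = (c - 4)^2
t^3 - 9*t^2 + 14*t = t*(t - 7)*(t - 2)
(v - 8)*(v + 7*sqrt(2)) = v^2 - 8*v + 7*sqrt(2)*v - 56*sqrt(2)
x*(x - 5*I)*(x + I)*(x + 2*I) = x^4 - 2*I*x^3 + 13*x^2 + 10*I*x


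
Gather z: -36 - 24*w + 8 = -24*w - 28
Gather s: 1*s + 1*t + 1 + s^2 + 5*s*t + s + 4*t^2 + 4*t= s^2 + s*(5*t + 2) + 4*t^2 + 5*t + 1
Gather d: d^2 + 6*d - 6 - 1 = d^2 + 6*d - 7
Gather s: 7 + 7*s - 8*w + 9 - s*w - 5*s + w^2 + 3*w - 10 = s*(2 - w) + w^2 - 5*w + 6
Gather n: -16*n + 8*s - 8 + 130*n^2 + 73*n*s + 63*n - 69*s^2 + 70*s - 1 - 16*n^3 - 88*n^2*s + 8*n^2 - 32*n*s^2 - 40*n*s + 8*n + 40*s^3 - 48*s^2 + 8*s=-16*n^3 + n^2*(138 - 88*s) + n*(-32*s^2 + 33*s + 55) + 40*s^3 - 117*s^2 + 86*s - 9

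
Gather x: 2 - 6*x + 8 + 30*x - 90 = 24*x - 80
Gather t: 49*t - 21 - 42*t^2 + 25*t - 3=-42*t^2 + 74*t - 24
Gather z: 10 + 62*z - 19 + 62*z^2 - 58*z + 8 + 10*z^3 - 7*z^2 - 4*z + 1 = 10*z^3 + 55*z^2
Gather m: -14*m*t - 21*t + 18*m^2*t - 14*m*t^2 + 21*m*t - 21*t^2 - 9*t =18*m^2*t + m*(-14*t^2 + 7*t) - 21*t^2 - 30*t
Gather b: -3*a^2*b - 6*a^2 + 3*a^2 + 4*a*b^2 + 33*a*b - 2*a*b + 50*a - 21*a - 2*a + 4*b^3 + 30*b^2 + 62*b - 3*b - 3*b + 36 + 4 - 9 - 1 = -3*a^2 + 27*a + 4*b^3 + b^2*(4*a + 30) + b*(-3*a^2 + 31*a + 56) + 30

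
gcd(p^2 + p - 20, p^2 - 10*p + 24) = p - 4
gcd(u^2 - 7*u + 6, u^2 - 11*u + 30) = u - 6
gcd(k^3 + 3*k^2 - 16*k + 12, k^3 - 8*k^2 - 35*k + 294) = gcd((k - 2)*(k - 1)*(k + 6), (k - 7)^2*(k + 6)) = k + 6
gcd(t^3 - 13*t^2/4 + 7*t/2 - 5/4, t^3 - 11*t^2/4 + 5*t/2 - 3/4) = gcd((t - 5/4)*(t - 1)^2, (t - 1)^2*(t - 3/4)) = t^2 - 2*t + 1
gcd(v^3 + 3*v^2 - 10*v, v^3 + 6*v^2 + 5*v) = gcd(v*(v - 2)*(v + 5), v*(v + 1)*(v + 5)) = v^2 + 5*v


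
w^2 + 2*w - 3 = (w - 1)*(w + 3)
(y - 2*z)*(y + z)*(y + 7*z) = y^3 + 6*y^2*z - 9*y*z^2 - 14*z^3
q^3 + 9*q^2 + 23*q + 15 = (q + 1)*(q + 3)*(q + 5)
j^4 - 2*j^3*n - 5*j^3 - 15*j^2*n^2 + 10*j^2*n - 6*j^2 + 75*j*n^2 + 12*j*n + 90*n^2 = (j - 6)*(j + 1)*(j - 5*n)*(j + 3*n)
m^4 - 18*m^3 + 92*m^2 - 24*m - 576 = (m - 8)*(m - 6)^2*(m + 2)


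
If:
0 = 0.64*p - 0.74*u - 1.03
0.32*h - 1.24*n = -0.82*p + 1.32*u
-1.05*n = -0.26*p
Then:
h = 2.2715587797619*u - 2.57978980654762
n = 0.286309523809524*u + 0.398511904761905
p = 1.15625*u + 1.609375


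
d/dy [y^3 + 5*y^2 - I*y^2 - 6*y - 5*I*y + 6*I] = 3*y^2 + 2*y*(5 - I) - 6 - 5*I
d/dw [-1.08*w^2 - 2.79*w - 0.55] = -2.16*w - 2.79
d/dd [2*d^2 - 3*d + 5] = 4*d - 3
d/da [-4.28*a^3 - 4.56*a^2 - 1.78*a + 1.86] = -12.84*a^2 - 9.12*a - 1.78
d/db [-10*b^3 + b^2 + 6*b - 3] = -30*b^2 + 2*b + 6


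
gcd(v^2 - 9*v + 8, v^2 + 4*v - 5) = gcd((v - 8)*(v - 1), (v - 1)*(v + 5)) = v - 1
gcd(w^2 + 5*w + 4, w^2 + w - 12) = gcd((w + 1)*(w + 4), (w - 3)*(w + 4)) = w + 4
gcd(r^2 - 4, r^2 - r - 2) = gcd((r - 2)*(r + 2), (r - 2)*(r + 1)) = r - 2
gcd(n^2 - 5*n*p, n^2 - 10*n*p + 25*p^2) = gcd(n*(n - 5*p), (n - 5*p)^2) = -n + 5*p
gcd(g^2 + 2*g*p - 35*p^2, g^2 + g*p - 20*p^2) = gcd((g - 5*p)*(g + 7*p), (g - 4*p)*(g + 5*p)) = 1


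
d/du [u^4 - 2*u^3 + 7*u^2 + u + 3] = 4*u^3 - 6*u^2 + 14*u + 1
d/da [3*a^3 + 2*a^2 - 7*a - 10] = 9*a^2 + 4*a - 7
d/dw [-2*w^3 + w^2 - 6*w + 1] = -6*w^2 + 2*w - 6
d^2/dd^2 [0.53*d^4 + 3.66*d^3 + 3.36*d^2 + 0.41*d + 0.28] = 6.36*d^2 + 21.96*d + 6.72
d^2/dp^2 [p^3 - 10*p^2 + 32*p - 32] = 6*p - 20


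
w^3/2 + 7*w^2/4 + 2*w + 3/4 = (w/2 + 1/2)*(w + 1)*(w + 3/2)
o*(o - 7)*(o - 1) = o^3 - 8*o^2 + 7*o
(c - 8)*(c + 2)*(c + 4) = c^3 - 2*c^2 - 40*c - 64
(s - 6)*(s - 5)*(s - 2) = s^3 - 13*s^2 + 52*s - 60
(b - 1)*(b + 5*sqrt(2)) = b^2 - b + 5*sqrt(2)*b - 5*sqrt(2)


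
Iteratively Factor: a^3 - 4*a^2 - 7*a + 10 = (a - 5)*(a^2 + a - 2) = (a - 5)*(a - 1)*(a + 2)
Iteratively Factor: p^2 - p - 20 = (p + 4)*(p - 5)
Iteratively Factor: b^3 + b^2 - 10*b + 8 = (b + 4)*(b^2 - 3*b + 2) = (b - 2)*(b + 4)*(b - 1)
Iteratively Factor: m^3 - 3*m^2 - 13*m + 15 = (m - 1)*(m^2 - 2*m - 15) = (m - 5)*(m - 1)*(m + 3)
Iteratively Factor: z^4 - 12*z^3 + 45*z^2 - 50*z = (z - 5)*(z^3 - 7*z^2 + 10*z) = (z - 5)*(z - 2)*(z^2 - 5*z) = (z - 5)^2*(z - 2)*(z)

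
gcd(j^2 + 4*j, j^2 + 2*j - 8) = j + 4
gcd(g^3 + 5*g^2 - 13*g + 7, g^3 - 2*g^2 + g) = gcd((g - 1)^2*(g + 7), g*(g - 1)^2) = g^2 - 2*g + 1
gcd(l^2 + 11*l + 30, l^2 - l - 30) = l + 5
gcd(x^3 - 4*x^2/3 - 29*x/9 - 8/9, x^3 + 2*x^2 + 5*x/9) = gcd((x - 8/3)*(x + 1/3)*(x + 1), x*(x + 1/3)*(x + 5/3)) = x + 1/3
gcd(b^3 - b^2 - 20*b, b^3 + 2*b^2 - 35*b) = b^2 - 5*b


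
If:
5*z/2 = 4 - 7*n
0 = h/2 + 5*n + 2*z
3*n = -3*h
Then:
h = -32/11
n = 32/11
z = -72/11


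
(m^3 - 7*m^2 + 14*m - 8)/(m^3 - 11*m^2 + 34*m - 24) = (m - 2)/(m - 6)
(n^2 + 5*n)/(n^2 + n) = (n + 5)/(n + 1)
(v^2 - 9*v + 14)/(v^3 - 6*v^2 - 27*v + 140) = (v - 2)/(v^2 + v - 20)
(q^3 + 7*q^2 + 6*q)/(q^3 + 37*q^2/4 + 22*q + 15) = 4*q*(q + 1)/(4*q^2 + 13*q + 10)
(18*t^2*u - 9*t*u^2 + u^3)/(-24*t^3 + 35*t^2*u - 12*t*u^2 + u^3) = u*(-6*t + u)/(8*t^2 - 9*t*u + u^2)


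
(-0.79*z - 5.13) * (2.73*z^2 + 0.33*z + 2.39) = -2.1567*z^3 - 14.2656*z^2 - 3.581*z - 12.2607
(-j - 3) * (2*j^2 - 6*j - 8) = -2*j^3 + 26*j + 24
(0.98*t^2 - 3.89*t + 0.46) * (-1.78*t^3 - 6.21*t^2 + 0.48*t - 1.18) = -1.7444*t^5 + 0.8384*t^4 + 23.8085*t^3 - 5.8802*t^2 + 4.811*t - 0.5428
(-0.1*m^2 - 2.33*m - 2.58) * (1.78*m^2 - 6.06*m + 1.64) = -0.178*m^4 - 3.5414*m^3 + 9.3634*m^2 + 11.8136*m - 4.2312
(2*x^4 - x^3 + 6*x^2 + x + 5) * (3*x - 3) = 6*x^5 - 9*x^4 + 21*x^3 - 15*x^2 + 12*x - 15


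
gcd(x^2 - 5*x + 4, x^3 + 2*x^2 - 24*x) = x - 4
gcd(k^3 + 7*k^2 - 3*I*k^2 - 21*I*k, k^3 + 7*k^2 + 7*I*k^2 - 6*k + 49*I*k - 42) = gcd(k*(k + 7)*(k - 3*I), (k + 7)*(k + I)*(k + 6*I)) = k + 7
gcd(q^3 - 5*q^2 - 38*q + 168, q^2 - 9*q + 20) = q - 4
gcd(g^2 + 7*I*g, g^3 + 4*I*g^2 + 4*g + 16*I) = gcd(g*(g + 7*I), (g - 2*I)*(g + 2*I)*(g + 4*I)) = 1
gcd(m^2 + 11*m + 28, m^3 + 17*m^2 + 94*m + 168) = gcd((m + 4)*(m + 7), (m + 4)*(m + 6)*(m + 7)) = m^2 + 11*m + 28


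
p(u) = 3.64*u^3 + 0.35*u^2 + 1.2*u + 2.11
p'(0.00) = 1.20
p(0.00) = 2.11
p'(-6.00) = 390.12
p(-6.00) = -778.73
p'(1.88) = 41.11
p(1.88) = 29.79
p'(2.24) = 57.56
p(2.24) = 47.47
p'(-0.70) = 6.06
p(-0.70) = 0.19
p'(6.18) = 422.59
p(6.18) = 882.04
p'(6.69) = 494.62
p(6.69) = 1115.69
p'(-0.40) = 2.67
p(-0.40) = 1.45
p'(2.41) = 66.31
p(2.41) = 57.99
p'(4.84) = 260.40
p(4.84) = 428.82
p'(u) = 10.92*u^2 + 0.7*u + 1.2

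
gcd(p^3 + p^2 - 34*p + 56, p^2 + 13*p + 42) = p + 7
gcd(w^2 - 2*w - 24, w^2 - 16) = w + 4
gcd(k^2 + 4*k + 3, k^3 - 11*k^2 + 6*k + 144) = k + 3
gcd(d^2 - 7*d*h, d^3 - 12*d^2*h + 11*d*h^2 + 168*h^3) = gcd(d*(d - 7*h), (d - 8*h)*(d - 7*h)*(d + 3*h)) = d - 7*h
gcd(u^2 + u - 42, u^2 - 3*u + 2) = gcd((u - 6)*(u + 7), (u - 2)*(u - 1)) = 1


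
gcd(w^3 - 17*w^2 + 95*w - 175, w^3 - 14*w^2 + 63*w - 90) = w - 5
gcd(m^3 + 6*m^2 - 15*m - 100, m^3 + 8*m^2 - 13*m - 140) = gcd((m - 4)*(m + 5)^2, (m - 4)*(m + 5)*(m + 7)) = m^2 + m - 20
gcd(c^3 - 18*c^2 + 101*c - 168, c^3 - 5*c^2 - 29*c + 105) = c^2 - 10*c + 21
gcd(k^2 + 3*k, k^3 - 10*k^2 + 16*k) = k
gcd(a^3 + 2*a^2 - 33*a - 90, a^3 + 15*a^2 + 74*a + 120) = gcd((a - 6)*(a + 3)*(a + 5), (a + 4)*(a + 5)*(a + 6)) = a + 5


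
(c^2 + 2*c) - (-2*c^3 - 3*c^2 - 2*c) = 2*c^3 + 4*c^2 + 4*c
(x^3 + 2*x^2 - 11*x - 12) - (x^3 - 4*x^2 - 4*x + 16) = 6*x^2 - 7*x - 28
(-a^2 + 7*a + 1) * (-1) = a^2 - 7*a - 1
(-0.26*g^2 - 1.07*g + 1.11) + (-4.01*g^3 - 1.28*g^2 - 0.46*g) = -4.01*g^3 - 1.54*g^2 - 1.53*g + 1.11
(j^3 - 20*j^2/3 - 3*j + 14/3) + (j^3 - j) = 2*j^3 - 20*j^2/3 - 4*j + 14/3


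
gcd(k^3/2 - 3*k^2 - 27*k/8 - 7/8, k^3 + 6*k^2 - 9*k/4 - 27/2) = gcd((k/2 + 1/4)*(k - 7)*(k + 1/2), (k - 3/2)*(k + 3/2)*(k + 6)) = 1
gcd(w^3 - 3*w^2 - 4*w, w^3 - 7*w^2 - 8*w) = w^2 + w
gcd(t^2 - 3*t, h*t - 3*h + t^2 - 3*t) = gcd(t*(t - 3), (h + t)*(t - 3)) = t - 3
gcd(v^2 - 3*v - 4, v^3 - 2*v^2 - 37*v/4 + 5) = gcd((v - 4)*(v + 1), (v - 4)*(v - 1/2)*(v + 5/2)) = v - 4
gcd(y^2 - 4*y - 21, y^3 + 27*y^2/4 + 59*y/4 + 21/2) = y + 3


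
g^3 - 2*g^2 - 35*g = g*(g - 7)*(g + 5)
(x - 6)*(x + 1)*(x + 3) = x^3 - 2*x^2 - 21*x - 18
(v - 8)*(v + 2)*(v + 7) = v^3 + v^2 - 58*v - 112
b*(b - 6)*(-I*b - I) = -I*b^3 + 5*I*b^2 + 6*I*b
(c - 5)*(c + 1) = c^2 - 4*c - 5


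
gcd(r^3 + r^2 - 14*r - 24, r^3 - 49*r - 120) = r + 3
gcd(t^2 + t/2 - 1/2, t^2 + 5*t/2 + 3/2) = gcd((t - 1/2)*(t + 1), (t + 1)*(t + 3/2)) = t + 1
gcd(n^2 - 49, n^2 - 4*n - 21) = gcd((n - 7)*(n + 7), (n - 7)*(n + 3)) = n - 7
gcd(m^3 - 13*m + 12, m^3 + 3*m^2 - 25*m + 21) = m^2 - 4*m + 3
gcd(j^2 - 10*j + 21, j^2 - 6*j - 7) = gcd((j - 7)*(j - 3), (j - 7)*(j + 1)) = j - 7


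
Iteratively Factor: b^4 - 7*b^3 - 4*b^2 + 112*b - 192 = (b - 4)*(b^3 - 3*b^2 - 16*b + 48) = (b - 4)*(b + 4)*(b^2 - 7*b + 12) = (b - 4)*(b - 3)*(b + 4)*(b - 4)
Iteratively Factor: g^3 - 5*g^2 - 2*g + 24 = (g + 2)*(g^2 - 7*g + 12) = (g - 3)*(g + 2)*(g - 4)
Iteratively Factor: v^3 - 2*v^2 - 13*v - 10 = (v - 5)*(v^2 + 3*v + 2) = (v - 5)*(v + 2)*(v + 1)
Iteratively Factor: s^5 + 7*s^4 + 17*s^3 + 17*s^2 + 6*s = (s + 2)*(s^4 + 5*s^3 + 7*s^2 + 3*s) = s*(s + 2)*(s^3 + 5*s^2 + 7*s + 3) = s*(s + 1)*(s + 2)*(s^2 + 4*s + 3) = s*(s + 1)*(s + 2)*(s + 3)*(s + 1)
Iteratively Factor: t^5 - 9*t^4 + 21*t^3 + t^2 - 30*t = (t - 2)*(t^4 - 7*t^3 + 7*t^2 + 15*t) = (t - 2)*(t + 1)*(t^3 - 8*t^2 + 15*t) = (t - 5)*(t - 2)*(t + 1)*(t^2 - 3*t) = t*(t - 5)*(t - 2)*(t + 1)*(t - 3)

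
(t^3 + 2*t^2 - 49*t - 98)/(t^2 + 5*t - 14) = (t^2 - 5*t - 14)/(t - 2)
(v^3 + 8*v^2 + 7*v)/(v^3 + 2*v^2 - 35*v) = (v + 1)/(v - 5)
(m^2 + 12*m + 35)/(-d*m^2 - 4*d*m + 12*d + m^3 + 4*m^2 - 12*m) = (-m^2 - 12*m - 35)/(d*m^2 + 4*d*m - 12*d - m^3 - 4*m^2 + 12*m)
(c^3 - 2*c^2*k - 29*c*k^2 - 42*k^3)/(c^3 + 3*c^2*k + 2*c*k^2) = (c^2 - 4*c*k - 21*k^2)/(c*(c + k))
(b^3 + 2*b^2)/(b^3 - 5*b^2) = (b + 2)/(b - 5)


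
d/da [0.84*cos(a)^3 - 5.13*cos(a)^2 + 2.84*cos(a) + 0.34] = (-2.52*cos(a)^2 + 10.26*cos(a) - 2.84)*sin(a)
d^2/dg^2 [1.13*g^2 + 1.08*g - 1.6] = 2.26000000000000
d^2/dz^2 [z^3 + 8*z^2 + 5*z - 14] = 6*z + 16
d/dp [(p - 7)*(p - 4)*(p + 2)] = 3*p^2 - 18*p + 6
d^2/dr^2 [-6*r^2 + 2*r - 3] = -12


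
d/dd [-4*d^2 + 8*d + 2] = 8 - 8*d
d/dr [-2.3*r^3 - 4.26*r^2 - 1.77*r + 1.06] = -6.9*r^2 - 8.52*r - 1.77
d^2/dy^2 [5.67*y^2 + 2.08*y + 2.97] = 11.3400000000000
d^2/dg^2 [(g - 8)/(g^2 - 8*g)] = 2/g^3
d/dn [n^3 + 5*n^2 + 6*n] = 3*n^2 + 10*n + 6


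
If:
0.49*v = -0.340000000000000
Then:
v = -0.69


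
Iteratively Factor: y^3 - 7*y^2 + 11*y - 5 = (y - 1)*(y^2 - 6*y + 5) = (y - 1)^2*(y - 5)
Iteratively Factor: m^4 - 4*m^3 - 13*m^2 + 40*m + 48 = (m - 4)*(m^3 - 13*m - 12) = (m - 4)*(m + 1)*(m^2 - m - 12) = (m - 4)^2*(m + 1)*(m + 3)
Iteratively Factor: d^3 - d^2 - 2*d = (d + 1)*(d^2 - 2*d) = d*(d + 1)*(d - 2)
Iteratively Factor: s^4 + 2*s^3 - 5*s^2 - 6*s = (s - 2)*(s^3 + 4*s^2 + 3*s) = (s - 2)*(s + 3)*(s^2 + s) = (s - 2)*(s + 1)*(s + 3)*(s)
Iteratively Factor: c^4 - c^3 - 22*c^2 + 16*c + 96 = (c - 4)*(c^3 + 3*c^2 - 10*c - 24) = (c - 4)*(c + 4)*(c^2 - c - 6) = (c - 4)*(c - 3)*(c + 4)*(c + 2)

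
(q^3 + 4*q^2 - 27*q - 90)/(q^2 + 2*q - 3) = (q^2 + q - 30)/(q - 1)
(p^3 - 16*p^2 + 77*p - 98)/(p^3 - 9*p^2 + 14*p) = (p - 7)/p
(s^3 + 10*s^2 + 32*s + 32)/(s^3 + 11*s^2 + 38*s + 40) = (s + 4)/(s + 5)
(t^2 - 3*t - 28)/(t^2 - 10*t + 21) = (t + 4)/(t - 3)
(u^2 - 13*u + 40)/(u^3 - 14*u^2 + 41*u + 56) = (u - 5)/(u^2 - 6*u - 7)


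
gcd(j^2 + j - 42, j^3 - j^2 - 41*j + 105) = j + 7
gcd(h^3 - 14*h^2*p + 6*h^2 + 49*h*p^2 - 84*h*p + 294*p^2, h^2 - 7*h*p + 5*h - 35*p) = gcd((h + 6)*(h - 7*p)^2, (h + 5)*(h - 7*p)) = -h + 7*p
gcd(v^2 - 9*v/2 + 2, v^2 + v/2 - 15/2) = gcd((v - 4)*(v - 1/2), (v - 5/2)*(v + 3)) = 1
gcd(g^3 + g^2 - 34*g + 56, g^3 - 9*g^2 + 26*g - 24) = g^2 - 6*g + 8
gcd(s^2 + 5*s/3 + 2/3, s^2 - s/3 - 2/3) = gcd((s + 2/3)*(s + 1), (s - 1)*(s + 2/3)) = s + 2/3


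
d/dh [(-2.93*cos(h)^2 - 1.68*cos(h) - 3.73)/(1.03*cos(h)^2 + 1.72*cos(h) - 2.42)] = (3.3092*cos(h)^2 - 21.865*cos(h) - 10.4812)*sin(h)/(1.0609*cos(h)^4 + 3.5432*cos(h)^3 - 2.0268*cos(h)^2 - 8.3248*cos(h) + 5.8564)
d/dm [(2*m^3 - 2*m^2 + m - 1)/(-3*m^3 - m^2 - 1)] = (-8*m^4 + 6*m^3 - 14*m^2 + 2*m - 1)/(9*m^6 + 6*m^5 + m^4 + 6*m^3 + 2*m^2 + 1)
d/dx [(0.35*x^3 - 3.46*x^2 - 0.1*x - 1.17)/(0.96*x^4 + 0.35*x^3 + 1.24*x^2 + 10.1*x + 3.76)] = (-0.336*x^6 + 6.6432*x^5 + 1.933*x^4 + 11.6328*x^3 - 29.6455*x^2 - 23.1176*x + 11.441)/(0.9216*x^8 + 0.672*x^7 + 2.5033*x^6 + 20.26*x^5 + 15.8268*x^4 + 27.68*x^3 + 111.3348*x^2 + 75.952*x + 14.1376)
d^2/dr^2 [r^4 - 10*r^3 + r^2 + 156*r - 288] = 12*r^2 - 60*r + 2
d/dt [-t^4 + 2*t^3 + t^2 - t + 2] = -4*t^3 + 6*t^2 + 2*t - 1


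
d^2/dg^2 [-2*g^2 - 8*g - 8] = -4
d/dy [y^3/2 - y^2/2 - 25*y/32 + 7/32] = 3*y^2/2 - y - 25/32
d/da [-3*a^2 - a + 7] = -6*a - 1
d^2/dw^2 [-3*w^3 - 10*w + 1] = -18*w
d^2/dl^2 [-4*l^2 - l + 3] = -8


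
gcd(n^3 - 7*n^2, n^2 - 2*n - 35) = n - 7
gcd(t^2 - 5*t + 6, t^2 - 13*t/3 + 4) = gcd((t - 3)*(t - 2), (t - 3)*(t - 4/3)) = t - 3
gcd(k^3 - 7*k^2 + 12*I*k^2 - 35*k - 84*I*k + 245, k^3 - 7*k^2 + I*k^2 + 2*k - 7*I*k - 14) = k - 7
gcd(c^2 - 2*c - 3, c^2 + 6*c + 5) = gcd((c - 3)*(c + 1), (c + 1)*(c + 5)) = c + 1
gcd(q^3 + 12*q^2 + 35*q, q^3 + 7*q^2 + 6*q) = q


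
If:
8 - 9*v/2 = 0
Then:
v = 16/9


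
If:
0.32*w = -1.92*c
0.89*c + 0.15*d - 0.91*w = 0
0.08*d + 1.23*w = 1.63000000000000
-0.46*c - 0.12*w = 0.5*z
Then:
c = -0.15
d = 6.41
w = 0.91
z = -0.08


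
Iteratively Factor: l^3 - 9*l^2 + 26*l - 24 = (l - 4)*(l^2 - 5*l + 6) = (l - 4)*(l - 3)*(l - 2)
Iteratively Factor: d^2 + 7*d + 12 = (d + 4)*(d + 3)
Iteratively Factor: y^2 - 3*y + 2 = (y - 1)*(y - 2)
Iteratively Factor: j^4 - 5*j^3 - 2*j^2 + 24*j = (j - 3)*(j^3 - 2*j^2 - 8*j) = (j - 3)*(j + 2)*(j^2 - 4*j) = j*(j - 3)*(j + 2)*(j - 4)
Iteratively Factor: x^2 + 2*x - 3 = (x - 1)*(x + 3)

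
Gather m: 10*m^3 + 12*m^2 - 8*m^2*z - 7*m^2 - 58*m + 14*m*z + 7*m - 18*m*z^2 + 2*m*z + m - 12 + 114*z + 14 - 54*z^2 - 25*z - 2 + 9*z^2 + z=10*m^3 + m^2*(5 - 8*z) + m*(-18*z^2 + 16*z - 50) - 45*z^2 + 90*z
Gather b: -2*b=-2*b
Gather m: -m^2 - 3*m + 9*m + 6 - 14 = -m^2 + 6*m - 8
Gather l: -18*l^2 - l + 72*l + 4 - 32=-18*l^2 + 71*l - 28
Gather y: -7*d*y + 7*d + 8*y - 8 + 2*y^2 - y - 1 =7*d + 2*y^2 + y*(7 - 7*d) - 9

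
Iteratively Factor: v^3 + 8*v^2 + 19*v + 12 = (v + 4)*(v^2 + 4*v + 3) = (v + 1)*(v + 4)*(v + 3)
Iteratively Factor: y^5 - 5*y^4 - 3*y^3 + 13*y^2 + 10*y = (y + 1)*(y^4 - 6*y^3 + 3*y^2 + 10*y) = (y + 1)^2*(y^3 - 7*y^2 + 10*y) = (y - 5)*(y + 1)^2*(y^2 - 2*y) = (y - 5)*(y - 2)*(y + 1)^2*(y)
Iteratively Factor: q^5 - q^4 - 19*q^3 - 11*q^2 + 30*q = (q + 2)*(q^4 - 3*q^3 - 13*q^2 + 15*q) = (q - 5)*(q + 2)*(q^3 + 2*q^2 - 3*q) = (q - 5)*(q - 1)*(q + 2)*(q^2 + 3*q) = q*(q - 5)*(q - 1)*(q + 2)*(q + 3)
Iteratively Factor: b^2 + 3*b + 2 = (b + 2)*(b + 1)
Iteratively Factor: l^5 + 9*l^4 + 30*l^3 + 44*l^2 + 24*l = (l)*(l^4 + 9*l^3 + 30*l^2 + 44*l + 24) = l*(l + 2)*(l^3 + 7*l^2 + 16*l + 12) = l*(l + 2)^2*(l^2 + 5*l + 6) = l*(l + 2)^2*(l + 3)*(l + 2)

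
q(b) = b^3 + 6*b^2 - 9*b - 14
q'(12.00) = 567.00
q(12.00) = 2470.00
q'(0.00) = -9.00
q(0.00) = -14.00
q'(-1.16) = -18.88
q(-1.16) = 2.95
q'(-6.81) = 48.41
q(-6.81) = 9.73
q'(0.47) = -2.70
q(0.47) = -16.80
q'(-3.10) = -17.37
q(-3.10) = 41.77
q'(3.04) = 55.20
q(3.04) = 42.18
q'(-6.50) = 39.75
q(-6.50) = 23.38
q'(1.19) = 9.53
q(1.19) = -14.53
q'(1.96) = 26.04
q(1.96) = -1.06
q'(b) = 3*b^2 + 12*b - 9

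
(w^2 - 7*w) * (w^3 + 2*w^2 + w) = w^5 - 5*w^4 - 13*w^3 - 7*w^2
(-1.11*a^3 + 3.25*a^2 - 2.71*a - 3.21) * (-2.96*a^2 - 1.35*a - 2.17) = 3.2856*a^5 - 8.1215*a^4 + 6.0428*a^3 + 6.1076*a^2 + 10.2142*a + 6.9657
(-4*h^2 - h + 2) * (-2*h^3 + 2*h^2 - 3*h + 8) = 8*h^5 - 6*h^4 + 6*h^3 - 25*h^2 - 14*h + 16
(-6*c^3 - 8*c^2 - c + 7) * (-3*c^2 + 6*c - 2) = 18*c^5 - 12*c^4 - 33*c^3 - 11*c^2 + 44*c - 14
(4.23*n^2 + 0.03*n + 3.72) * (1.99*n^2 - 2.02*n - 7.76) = 8.4177*n^4 - 8.4849*n^3 - 25.4826*n^2 - 7.7472*n - 28.8672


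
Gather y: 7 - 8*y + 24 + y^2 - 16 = y^2 - 8*y + 15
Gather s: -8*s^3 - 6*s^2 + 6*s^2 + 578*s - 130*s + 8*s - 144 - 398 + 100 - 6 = -8*s^3 + 456*s - 448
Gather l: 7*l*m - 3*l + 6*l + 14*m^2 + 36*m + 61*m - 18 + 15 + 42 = l*(7*m + 3) + 14*m^2 + 97*m + 39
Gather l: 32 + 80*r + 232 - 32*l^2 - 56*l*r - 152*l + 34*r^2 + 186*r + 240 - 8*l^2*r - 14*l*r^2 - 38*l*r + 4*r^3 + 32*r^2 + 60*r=l^2*(-8*r - 32) + l*(-14*r^2 - 94*r - 152) + 4*r^3 + 66*r^2 + 326*r + 504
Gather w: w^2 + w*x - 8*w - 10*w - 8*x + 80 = w^2 + w*(x - 18) - 8*x + 80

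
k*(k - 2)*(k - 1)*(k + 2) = k^4 - k^3 - 4*k^2 + 4*k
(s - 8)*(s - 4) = s^2 - 12*s + 32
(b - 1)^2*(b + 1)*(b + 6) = b^4 + 5*b^3 - 7*b^2 - 5*b + 6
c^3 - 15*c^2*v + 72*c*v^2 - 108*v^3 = (c - 6*v)^2*(c - 3*v)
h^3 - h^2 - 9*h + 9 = (h - 3)*(h - 1)*(h + 3)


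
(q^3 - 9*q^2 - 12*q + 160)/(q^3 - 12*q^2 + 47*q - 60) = (q^2 - 4*q - 32)/(q^2 - 7*q + 12)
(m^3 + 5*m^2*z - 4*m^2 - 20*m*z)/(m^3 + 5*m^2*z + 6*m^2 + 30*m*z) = (m - 4)/(m + 6)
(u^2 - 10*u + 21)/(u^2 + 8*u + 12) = (u^2 - 10*u + 21)/(u^2 + 8*u + 12)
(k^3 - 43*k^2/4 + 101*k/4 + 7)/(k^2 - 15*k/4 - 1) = k - 7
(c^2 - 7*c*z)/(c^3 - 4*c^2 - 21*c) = (-c + 7*z)/(-c^2 + 4*c + 21)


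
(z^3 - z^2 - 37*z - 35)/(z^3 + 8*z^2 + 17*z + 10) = (z - 7)/(z + 2)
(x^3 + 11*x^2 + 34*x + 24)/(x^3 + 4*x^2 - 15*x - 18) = (x + 4)/(x - 3)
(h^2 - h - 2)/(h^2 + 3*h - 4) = (h^2 - h - 2)/(h^2 + 3*h - 4)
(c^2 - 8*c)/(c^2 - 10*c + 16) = c/(c - 2)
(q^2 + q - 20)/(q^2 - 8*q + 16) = (q + 5)/(q - 4)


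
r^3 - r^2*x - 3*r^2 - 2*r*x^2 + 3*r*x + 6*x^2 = (r - 3)*(r - 2*x)*(r + x)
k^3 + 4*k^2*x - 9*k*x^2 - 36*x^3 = (k - 3*x)*(k + 3*x)*(k + 4*x)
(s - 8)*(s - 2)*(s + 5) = s^3 - 5*s^2 - 34*s + 80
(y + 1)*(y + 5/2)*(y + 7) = y^3 + 21*y^2/2 + 27*y + 35/2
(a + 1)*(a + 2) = a^2 + 3*a + 2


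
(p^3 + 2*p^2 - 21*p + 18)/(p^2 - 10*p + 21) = (p^2 + 5*p - 6)/(p - 7)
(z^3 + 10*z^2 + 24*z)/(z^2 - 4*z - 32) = z*(z + 6)/(z - 8)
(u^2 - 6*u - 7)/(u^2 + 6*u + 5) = (u - 7)/(u + 5)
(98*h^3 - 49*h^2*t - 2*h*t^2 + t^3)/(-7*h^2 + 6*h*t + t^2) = (14*h^2 - 9*h*t + t^2)/(-h + t)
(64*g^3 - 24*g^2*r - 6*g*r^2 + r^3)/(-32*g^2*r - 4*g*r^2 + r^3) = (-2*g + r)/r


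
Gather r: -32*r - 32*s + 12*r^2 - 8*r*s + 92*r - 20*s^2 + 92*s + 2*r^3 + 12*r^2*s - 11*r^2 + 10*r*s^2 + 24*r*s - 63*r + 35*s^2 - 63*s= 2*r^3 + r^2*(12*s + 1) + r*(10*s^2 + 16*s - 3) + 15*s^2 - 3*s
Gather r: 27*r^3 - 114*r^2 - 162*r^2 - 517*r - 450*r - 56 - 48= 27*r^3 - 276*r^2 - 967*r - 104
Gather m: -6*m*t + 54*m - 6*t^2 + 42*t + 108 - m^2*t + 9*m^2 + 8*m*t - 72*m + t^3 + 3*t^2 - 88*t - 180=m^2*(9 - t) + m*(2*t - 18) + t^3 - 3*t^2 - 46*t - 72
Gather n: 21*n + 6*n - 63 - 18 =27*n - 81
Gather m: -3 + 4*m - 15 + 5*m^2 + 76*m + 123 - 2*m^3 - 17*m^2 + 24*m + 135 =-2*m^3 - 12*m^2 + 104*m + 240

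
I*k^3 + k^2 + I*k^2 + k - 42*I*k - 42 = (k - 6)*(k + 7)*(I*k + 1)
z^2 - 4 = (z - 2)*(z + 2)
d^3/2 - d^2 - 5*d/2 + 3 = (d/2 + 1)*(d - 3)*(d - 1)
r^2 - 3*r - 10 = (r - 5)*(r + 2)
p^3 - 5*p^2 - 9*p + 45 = (p - 5)*(p - 3)*(p + 3)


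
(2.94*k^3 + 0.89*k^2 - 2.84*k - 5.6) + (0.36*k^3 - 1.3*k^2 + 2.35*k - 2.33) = 3.3*k^3 - 0.41*k^2 - 0.49*k - 7.93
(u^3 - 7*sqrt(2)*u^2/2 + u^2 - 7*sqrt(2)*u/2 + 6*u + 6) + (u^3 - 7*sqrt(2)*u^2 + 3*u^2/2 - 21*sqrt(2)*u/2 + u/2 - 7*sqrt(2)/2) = 2*u^3 - 21*sqrt(2)*u^2/2 + 5*u^2/2 - 14*sqrt(2)*u + 13*u/2 - 7*sqrt(2)/2 + 6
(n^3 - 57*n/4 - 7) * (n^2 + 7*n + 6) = n^5 + 7*n^4 - 33*n^3/4 - 427*n^2/4 - 269*n/2 - 42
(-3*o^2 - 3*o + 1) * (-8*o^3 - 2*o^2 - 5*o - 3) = 24*o^5 + 30*o^4 + 13*o^3 + 22*o^2 + 4*o - 3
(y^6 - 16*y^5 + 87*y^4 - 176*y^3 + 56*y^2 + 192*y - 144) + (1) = y^6 - 16*y^5 + 87*y^4 - 176*y^3 + 56*y^2 + 192*y - 143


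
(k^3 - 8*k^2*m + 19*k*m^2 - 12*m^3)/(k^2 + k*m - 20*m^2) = (k^2 - 4*k*m + 3*m^2)/(k + 5*m)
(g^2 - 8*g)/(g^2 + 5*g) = (g - 8)/(g + 5)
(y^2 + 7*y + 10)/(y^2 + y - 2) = (y + 5)/(y - 1)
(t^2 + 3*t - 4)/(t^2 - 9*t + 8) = (t + 4)/(t - 8)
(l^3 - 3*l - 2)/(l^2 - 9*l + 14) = (l^2 + 2*l + 1)/(l - 7)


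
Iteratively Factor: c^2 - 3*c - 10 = (c + 2)*(c - 5)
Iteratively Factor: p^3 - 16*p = (p + 4)*(p^2 - 4*p) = (p - 4)*(p + 4)*(p)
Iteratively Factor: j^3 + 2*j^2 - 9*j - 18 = (j + 2)*(j^2 - 9) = (j - 3)*(j + 2)*(j + 3)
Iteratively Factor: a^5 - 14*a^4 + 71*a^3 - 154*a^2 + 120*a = (a - 2)*(a^4 - 12*a^3 + 47*a^2 - 60*a) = a*(a - 2)*(a^3 - 12*a^2 + 47*a - 60) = a*(a - 5)*(a - 2)*(a^2 - 7*a + 12) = a*(a - 5)*(a - 4)*(a - 2)*(a - 3)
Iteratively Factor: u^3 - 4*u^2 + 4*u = (u - 2)*(u^2 - 2*u) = (u - 2)^2*(u)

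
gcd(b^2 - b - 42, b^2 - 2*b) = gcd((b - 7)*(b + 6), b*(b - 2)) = 1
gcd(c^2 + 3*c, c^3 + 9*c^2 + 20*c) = c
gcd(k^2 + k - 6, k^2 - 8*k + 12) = k - 2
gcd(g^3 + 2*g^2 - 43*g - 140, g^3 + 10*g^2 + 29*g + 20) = g^2 + 9*g + 20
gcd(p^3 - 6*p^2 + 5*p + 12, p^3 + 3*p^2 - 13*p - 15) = p^2 - 2*p - 3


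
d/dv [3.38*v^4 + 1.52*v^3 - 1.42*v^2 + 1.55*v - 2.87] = 13.52*v^3 + 4.56*v^2 - 2.84*v + 1.55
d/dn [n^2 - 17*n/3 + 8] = 2*n - 17/3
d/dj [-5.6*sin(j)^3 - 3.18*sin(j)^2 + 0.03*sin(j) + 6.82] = (-16.8*sin(j)^2 - 6.36*sin(j) + 0.03)*cos(j)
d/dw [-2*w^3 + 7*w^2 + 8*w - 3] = -6*w^2 + 14*w + 8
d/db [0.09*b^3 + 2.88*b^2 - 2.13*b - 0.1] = 0.27*b^2 + 5.76*b - 2.13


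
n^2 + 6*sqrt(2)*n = n*(n + 6*sqrt(2))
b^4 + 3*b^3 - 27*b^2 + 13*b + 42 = (b - 3)*(b - 2)*(b + 1)*(b + 7)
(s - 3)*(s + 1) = s^2 - 2*s - 3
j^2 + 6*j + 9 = (j + 3)^2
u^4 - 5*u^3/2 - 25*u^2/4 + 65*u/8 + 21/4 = (u - 7/2)*(u - 3/2)*(u + 1/2)*(u + 2)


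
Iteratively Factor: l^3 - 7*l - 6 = (l - 3)*(l^2 + 3*l + 2) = (l - 3)*(l + 2)*(l + 1)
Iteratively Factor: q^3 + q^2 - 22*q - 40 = (q + 4)*(q^2 - 3*q - 10) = (q - 5)*(q + 4)*(q + 2)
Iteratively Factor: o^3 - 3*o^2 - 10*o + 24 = (o - 4)*(o^2 + o - 6) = (o - 4)*(o + 3)*(o - 2)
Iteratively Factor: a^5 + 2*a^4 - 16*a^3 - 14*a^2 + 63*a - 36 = (a - 1)*(a^4 + 3*a^3 - 13*a^2 - 27*a + 36) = (a - 1)*(a + 3)*(a^3 - 13*a + 12) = (a - 3)*(a - 1)*(a + 3)*(a^2 + 3*a - 4) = (a - 3)*(a - 1)*(a + 3)*(a + 4)*(a - 1)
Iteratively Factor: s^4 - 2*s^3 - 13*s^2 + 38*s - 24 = (s - 2)*(s^3 - 13*s + 12) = (s - 3)*(s - 2)*(s^2 + 3*s - 4) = (s - 3)*(s - 2)*(s + 4)*(s - 1)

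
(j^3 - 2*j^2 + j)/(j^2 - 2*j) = (j^2 - 2*j + 1)/(j - 2)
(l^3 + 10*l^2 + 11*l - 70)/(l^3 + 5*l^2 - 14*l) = (l + 5)/l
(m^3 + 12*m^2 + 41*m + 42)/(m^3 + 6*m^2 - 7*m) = (m^2 + 5*m + 6)/(m*(m - 1))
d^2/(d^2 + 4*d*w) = d/(d + 4*w)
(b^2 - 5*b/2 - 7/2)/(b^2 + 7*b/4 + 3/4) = 2*(2*b - 7)/(4*b + 3)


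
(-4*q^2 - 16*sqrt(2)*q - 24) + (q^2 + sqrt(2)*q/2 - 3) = -3*q^2 - 31*sqrt(2)*q/2 - 27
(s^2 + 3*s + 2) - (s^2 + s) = 2*s + 2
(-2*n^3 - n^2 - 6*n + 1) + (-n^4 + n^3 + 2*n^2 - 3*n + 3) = -n^4 - n^3 + n^2 - 9*n + 4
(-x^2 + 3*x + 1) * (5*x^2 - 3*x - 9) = -5*x^4 + 18*x^3 + 5*x^2 - 30*x - 9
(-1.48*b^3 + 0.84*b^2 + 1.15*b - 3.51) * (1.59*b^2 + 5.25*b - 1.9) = -2.3532*b^5 - 6.4344*b^4 + 9.0505*b^3 - 1.1394*b^2 - 20.6125*b + 6.669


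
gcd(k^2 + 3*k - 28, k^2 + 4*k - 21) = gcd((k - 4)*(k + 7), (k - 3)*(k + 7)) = k + 7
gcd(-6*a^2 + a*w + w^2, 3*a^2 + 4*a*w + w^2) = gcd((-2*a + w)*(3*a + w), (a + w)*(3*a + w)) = 3*a + w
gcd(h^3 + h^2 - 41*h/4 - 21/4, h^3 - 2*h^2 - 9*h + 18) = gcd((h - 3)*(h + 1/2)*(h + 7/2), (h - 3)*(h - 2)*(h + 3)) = h - 3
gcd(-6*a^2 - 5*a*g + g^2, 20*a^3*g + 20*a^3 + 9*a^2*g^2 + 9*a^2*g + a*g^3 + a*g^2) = 1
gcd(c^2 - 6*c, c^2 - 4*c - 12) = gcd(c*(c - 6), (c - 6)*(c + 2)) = c - 6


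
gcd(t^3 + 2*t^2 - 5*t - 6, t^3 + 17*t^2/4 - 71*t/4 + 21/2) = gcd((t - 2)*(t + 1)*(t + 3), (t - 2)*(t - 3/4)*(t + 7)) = t - 2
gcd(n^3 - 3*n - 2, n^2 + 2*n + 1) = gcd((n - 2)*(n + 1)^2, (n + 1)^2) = n^2 + 2*n + 1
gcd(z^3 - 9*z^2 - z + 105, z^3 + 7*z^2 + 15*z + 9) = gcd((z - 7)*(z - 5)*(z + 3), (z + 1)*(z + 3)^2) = z + 3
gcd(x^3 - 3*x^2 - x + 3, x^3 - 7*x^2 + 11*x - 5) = x - 1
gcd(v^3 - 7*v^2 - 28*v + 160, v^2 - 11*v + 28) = v - 4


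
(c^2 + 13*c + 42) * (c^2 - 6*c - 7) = c^4 + 7*c^3 - 43*c^2 - 343*c - 294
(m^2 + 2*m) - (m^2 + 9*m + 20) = -7*m - 20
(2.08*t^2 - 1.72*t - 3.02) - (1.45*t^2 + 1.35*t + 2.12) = 0.63*t^2 - 3.07*t - 5.14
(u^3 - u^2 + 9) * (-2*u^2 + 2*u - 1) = -2*u^5 + 4*u^4 - 3*u^3 - 17*u^2 + 18*u - 9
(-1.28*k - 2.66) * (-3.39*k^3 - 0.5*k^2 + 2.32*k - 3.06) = 4.3392*k^4 + 9.6574*k^3 - 1.6396*k^2 - 2.2544*k + 8.1396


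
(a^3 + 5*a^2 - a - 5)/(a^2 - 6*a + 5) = (a^2 + 6*a + 5)/(a - 5)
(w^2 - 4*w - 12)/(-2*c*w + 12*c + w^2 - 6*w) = (w + 2)/(-2*c + w)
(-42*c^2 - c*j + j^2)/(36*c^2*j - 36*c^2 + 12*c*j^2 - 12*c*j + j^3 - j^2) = (-7*c + j)/(6*c*j - 6*c + j^2 - j)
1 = 1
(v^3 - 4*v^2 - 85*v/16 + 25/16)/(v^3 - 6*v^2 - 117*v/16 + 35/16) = (v - 5)/(v - 7)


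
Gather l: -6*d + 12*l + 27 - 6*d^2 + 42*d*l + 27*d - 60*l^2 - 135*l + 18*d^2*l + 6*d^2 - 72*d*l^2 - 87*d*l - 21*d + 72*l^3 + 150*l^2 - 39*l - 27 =72*l^3 + l^2*(90 - 72*d) + l*(18*d^2 - 45*d - 162)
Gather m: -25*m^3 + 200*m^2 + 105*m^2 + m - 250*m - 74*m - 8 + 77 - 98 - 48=-25*m^3 + 305*m^2 - 323*m - 77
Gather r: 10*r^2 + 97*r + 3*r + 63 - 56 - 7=10*r^2 + 100*r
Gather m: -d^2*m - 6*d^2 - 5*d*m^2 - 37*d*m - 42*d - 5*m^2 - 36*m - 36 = -6*d^2 - 42*d + m^2*(-5*d - 5) + m*(-d^2 - 37*d - 36) - 36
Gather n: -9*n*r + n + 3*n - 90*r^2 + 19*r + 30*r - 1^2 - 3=n*(4 - 9*r) - 90*r^2 + 49*r - 4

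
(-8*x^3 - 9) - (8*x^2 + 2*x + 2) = -8*x^3 - 8*x^2 - 2*x - 11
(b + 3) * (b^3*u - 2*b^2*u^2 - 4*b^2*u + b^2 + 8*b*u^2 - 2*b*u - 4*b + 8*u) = b^4*u - 2*b^3*u^2 - b^3*u + b^3 + 2*b^2*u^2 - 14*b^2*u - b^2 + 24*b*u^2 + 2*b*u - 12*b + 24*u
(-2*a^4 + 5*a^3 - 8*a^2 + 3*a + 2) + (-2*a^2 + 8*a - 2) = -2*a^4 + 5*a^3 - 10*a^2 + 11*a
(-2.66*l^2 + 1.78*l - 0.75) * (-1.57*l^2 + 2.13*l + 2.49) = 4.1762*l^4 - 8.4604*l^3 - 1.6545*l^2 + 2.8347*l - 1.8675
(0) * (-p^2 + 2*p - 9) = 0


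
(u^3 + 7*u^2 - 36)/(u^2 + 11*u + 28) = (u^3 + 7*u^2 - 36)/(u^2 + 11*u + 28)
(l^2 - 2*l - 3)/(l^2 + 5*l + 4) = (l - 3)/(l + 4)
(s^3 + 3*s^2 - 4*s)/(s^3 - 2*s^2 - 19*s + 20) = s/(s - 5)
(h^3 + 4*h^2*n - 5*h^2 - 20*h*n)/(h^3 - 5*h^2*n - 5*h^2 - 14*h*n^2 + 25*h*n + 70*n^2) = h*(h + 4*n)/(h^2 - 5*h*n - 14*n^2)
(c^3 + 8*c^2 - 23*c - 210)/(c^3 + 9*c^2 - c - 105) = (c^2 + c - 30)/(c^2 + 2*c - 15)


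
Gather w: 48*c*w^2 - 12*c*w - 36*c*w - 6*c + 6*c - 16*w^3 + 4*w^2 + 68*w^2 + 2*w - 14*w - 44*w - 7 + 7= -16*w^3 + w^2*(48*c + 72) + w*(-48*c - 56)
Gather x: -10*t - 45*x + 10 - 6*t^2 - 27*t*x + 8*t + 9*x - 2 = -6*t^2 - 2*t + x*(-27*t - 36) + 8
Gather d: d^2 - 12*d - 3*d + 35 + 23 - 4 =d^2 - 15*d + 54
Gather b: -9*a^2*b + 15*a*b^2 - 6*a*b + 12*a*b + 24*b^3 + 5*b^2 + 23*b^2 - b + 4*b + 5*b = 24*b^3 + b^2*(15*a + 28) + b*(-9*a^2 + 6*a + 8)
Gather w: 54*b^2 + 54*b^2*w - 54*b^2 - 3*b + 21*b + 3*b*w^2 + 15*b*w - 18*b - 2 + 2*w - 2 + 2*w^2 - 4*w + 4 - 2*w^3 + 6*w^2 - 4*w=-2*w^3 + w^2*(3*b + 8) + w*(54*b^2 + 15*b - 6)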